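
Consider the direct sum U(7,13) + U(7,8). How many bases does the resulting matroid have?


Bases of a direct sum M1 + M2: |B| = |B(M1)| * |B(M2)|.
|B(U(7,13))| = C(13,7) = 1716.
|B(U(7,8))| = C(8,7) = 8.
Total bases = 1716 * 8 = 13728.

13728


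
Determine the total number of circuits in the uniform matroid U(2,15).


In U(2,15), circuits are the (3)-element subsets.
Any set of 3 elements is dependent, and removing any one element gives
an independent set of size 2, so it is a minimal dependent set.
Number of circuits = (15 choose 3) = 455.

455


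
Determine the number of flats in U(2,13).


Flats of U(2,13): every subset of size < 2 is a flat, plus E itself.
Count = C(13,0) + C(13,1) + 1
     = 1 + 13 + 1
     = 15.

15


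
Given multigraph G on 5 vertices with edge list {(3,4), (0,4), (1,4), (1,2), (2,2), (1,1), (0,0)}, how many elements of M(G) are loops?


In a graphic matroid, a loop is a self-loop edge (u,u) with rank 0.
Examining all 7 edges for self-loops...
Self-loops found: (2,2), (1,1), (0,0)
Number of loops = 3.

3


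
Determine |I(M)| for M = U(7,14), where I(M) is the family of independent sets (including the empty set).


Independent sets of U(7,14) are all subsets of size <= 7.
Count = C(14,0) + C(14,1) + C(14,2) + C(14,3) + C(14,4) + C(14,5) + C(14,6) + C(14,7)
     = 1 + 14 + 91 + 364 + 1001 + 2002 + 3003 + 3432
     = 9908.

9908


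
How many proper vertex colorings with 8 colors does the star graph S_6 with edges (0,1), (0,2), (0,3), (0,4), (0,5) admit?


P(tree, k) = k * (k-1)^(5) for any tree on 6 vertices.
P(8) = 8 * 7^5 = 8 * 16807 = 134456.

134456


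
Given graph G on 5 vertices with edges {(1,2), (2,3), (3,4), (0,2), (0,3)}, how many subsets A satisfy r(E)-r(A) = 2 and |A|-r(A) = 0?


R(x,y) = sum over A in 2^E of x^(r(E)-r(A)) * y^(|A|-r(A)).
G has 5 vertices, 5 edges. r(E) = 4.
Enumerate all 2^5 = 32 subsets.
Count subsets with r(E)-r(A)=2 and |A|-r(A)=0: 10.

10


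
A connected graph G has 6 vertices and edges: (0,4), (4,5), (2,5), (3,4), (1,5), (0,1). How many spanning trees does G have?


By Kirchhoff's matrix tree theorem, the number of spanning trees equals
the determinant of any cofactor of the Laplacian matrix L.
G has 6 vertices and 6 edges.
Computing the (5 x 5) cofactor determinant gives 4.

4


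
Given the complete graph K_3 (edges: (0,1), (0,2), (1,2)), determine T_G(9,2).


T(K_3; x,y) = x^2 + x + y.
T(9,2) = 81 + 9 + 2 = 92.

92


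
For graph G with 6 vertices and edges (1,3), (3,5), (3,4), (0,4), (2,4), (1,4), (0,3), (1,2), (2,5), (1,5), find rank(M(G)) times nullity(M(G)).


r(M) = |V| - c = 6 - 1 = 5.
nullity = |E| - r(M) = 10 - 5 = 5.
Product = 5 * 5 = 25.

25


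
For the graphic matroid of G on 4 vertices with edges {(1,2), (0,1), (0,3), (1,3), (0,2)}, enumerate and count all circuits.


A circuit in a graphic matroid = edge set of a simple cycle.
G has 4 vertices and 5 edges.
Enumerating all minimal edge subsets forming cycles...
Total circuits found: 3.

3


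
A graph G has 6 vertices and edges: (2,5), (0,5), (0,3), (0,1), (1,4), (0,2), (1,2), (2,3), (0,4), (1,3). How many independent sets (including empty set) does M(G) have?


An independent set in a graphic matroid is an acyclic edge subset.
G has 6 vertices and 10 edges.
Enumerate all 2^10 = 1024 subsets, checking for acyclicity.
Total independent sets = 430.

430


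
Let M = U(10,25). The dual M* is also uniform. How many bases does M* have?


The dual of U(r,n) is U(n-r, n) = U(15,25).
Bases of U(15,25) are all (15)-element subsets.
|B(M*)| = C(25,15) = 25! / (15! * 10!) = 3268760.

3268760


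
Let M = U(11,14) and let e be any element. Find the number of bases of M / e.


Contracting e from U(11,14) gives U(10,13).
Bases of U(10,13) = (13 choose 10) = 286.

286


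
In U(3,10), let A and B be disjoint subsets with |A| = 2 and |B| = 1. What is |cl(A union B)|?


|A union B| = 2 + 1 = 3 (disjoint).
In U(3,10), cl(S) = S if |S| < 3, else cl(S) = E.
Since 3 >= 3, cl(A union B) = E.
|cl(A union B)| = 10.

10


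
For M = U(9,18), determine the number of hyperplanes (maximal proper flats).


Hyperplanes of U(9,18) are flats of rank 8.
In a uniform matroid, these are exactly the (8)-element subsets.
Count = C(18,8) = 18! / (8! * 10!) = 43758.

43758


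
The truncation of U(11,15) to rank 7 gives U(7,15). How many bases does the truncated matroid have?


Truncating U(11,15) to rank 7 gives U(7,15).
Bases of U(7,15) are all 7-element subsets of 15 elements.
Number of bases = C(15,7) = 15! / (7! * 8!) = 6435.

6435


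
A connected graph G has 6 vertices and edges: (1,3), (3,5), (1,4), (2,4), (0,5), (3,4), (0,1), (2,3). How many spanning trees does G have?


By Kirchhoff's matrix tree theorem, the number of spanning trees equals
the determinant of any cofactor of the Laplacian matrix L.
G has 6 vertices and 8 edges.
Computing the (5 x 5) cofactor determinant gives 29.

29


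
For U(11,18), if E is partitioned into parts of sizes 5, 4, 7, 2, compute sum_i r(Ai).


r(Ai) = min(|Ai|, 11) for each part.
Sum = min(5,11) + min(4,11) + min(7,11) + min(2,11)
    = 5 + 4 + 7 + 2
    = 18.

18


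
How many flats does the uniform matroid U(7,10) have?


Flats of U(7,10): every subset of size < 7 is a flat, plus E itself.
Count = (10 choose 0) + (10 choose 1) + (10 choose 2) + (10 choose 3) + (10 choose 4) + (10 choose 5) + (10 choose 6) + 1
     = 1 + 10 + 45 + 120 + 210 + 252 + 210 + 1
     = 849.

849


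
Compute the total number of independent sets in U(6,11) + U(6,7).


For a direct sum, |I(M1+M2)| = |I(M1)| * |I(M2)|.
|I(U(6,11))| = sum C(11,k) for k=0..6 = 1486.
|I(U(6,7))| = sum C(7,k) for k=0..6 = 127.
Total = 1486 * 127 = 188722.

188722


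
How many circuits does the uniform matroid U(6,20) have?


In U(6,20), circuits are the (7)-element subsets.
Any set of 7 elements is dependent, and removing any one element gives
an independent set of size 6, so it is a minimal dependent set.
Number of circuits = (20 choose 7) = 77520.

77520


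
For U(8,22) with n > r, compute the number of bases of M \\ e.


Deleting e from U(8,22) gives U(8,21) since n > r.
Bases of U(8,21) = C(21,8) = 203490.

203490


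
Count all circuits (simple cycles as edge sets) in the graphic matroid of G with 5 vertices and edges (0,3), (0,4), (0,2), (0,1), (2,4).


A circuit in a graphic matroid = edge set of a simple cycle.
G has 5 vertices and 5 edges.
Enumerating all minimal edge subsets forming cycles...
Total circuits found: 1.

1


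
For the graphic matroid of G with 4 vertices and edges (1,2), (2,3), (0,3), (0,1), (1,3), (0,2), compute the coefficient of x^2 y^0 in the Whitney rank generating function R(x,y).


R(x,y) = sum over A in 2^E of x^(r(E)-r(A)) * y^(|A|-r(A)).
G has 4 vertices, 6 edges. r(E) = 3.
Enumerate all 2^6 = 64 subsets.
Count subsets with r(E)-r(A)=2 and |A|-r(A)=0: 6.

6


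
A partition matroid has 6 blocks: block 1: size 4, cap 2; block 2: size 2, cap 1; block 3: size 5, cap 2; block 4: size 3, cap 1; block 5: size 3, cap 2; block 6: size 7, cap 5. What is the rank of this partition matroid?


Rank of a partition matroid = sum of min(|Si|, ci) for each block.
= min(4,2) + min(2,1) + min(5,2) + min(3,1) + min(3,2) + min(7,5)
= 2 + 1 + 2 + 1 + 2 + 5
= 13.

13


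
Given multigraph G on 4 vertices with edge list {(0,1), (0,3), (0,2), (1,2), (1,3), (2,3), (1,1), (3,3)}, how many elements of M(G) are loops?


In a graphic matroid, a loop is a self-loop edge (u,u) with rank 0.
Examining all 8 edges for self-loops...
Self-loops found: (1,1), (3,3)
Number of loops = 2.

2


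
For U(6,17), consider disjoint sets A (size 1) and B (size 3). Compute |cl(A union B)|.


|A union B| = 1 + 3 = 4 (disjoint).
In U(6,17), cl(S) = S if |S| < 6, else cl(S) = E.
Since 4 < 6, cl(A union B) = A union B.
|cl(A union B)| = 4.

4


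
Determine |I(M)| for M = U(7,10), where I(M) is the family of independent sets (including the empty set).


Independent sets of U(7,10) are all subsets of size <= 7.
Count = C(10,0) + C(10,1) + C(10,2) + C(10,3) + C(10,4) + C(10,5) + C(10,6) + C(10,7)
     = 1 + 10 + 45 + 120 + 210 + 252 + 210 + 120
     = 968.

968


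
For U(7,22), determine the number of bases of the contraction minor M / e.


Contracting e from U(7,22) gives U(6,21).
Bases of U(6,21) = C(21,6) = 54264.

54264


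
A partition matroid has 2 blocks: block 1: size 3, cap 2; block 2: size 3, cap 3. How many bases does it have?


A basis picks exactly ci elements from block i.
Number of bases = product of C(|Si|, ci).
= C(3,2) * C(3,3)
= 3 * 1
= 3.

3


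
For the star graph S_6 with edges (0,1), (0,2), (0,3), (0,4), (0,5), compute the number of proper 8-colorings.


P(tree, k) = k * (k-1)^(5) for any tree on 6 vertices.
P(8) = 8 * 7^5 = 8 * 16807 = 134456.

134456


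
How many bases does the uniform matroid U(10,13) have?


Bases of U(10,13) are all 10-element subsets of the 13-element ground set.
Number of bases = C(13,10).
C(13,10) = 286.

286


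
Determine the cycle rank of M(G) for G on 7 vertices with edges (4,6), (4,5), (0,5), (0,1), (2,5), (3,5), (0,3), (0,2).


Cycle rank (nullity) = |E| - r(M) = |E| - (|V| - c).
|E| = 8, |V| = 7, c = 1.
Nullity = 8 - (7 - 1) = 8 - 6 = 2.

2


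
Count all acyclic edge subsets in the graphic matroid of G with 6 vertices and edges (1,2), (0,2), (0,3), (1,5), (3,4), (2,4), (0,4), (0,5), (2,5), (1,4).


An independent set in a graphic matroid is an acyclic edge subset.
G has 6 vertices and 10 edges.
Enumerate all 2^10 = 1024 subsets, checking for acyclicity.
Total independent sets = 454.

454


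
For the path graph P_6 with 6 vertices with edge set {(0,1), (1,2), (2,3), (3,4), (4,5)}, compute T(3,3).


A path on 6 vertices is a tree with 5 edges.
T(x,y) = x^(5) for any tree.
T(3,3) = 3^5 = 243.

243


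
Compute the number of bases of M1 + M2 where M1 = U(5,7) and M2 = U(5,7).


Bases of a direct sum M1 + M2: |B| = |B(M1)| * |B(M2)|.
|B(U(5,7))| = C(7,5) = 21.
|B(U(5,7))| = C(7,5) = 21.
Total bases = 21 * 21 = 441.

441


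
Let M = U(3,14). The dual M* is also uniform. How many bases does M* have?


The dual of U(r,n) is U(n-r, n) = U(11,14).
Bases of U(11,14) are all (11)-element subsets.
|B(M*)| = C(14,11) = 364.

364


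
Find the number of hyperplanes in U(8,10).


Hyperplanes of U(8,10) are flats of rank 7.
In a uniform matroid, these are exactly the (7)-element subsets.
Count = C(10,7) = 120.

120


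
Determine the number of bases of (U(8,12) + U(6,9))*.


(M1+M2)* = M1* + M2*.
M1* = U(4,12), bases: C(12,4) = 495.
M2* = U(3,9), bases: C(9,3) = 84.
|B(M*)| = 495 * 84 = 41580.

41580


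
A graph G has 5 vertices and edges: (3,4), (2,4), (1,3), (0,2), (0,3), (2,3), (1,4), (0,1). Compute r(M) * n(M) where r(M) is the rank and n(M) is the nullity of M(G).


r(M) = |V| - c = 5 - 1 = 4.
nullity = |E| - r(M) = 8 - 4 = 4.
Product = 4 * 4 = 16.

16


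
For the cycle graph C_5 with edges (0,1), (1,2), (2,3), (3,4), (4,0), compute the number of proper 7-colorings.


P(C_5, k) = (k-1)^5 + (-1)^5*(k-1).
P(7) = (6)^5 - 6
= 7776 - 6 = 7770.

7770


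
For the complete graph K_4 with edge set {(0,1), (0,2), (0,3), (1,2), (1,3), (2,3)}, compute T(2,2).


T(K_4; x,y) = x^3 + 3x^2 + 4xy + 2x + y^3 + 3y^2 + 2y.
Substituting x=2, y=2:
= 8 + 12 + 16 + 4 + 8 + 12 + 4
= 64.

64


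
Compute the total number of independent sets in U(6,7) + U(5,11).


For a direct sum, |I(M1+M2)| = |I(M1)| * |I(M2)|.
|I(U(6,7))| = sum C(7,k) for k=0..6 = 127.
|I(U(5,11))| = sum C(11,k) for k=0..5 = 1024.
Total = 127 * 1024 = 130048.

130048


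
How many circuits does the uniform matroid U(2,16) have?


In U(2,16), circuits are the (3)-element subsets.
Any set of 3 elements is dependent, and removing any one element gives
an independent set of size 2, so it is a minimal dependent set.
Number of circuits = (16 choose 3) = 560.

560


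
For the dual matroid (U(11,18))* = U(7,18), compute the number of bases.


The dual of U(r,n) is U(n-r, n) = U(7,18).
Bases of U(7,18) are all (7)-element subsets.
|B(M*)| = C(18,7) = 18! / (7! * 11!) = 31824.

31824


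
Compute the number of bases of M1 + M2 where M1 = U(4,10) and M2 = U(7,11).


Bases of a direct sum M1 + M2: |B| = |B(M1)| * |B(M2)|.
|B(U(4,10))| = C(10,4) = 210.
|B(U(7,11))| = C(11,7) = 330.
Total bases = 210 * 330 = 69300.

69300


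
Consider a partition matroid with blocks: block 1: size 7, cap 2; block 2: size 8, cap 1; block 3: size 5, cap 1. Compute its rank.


Rank of a partition matroid = sum of min(|Si|, ci) for each block.
= min(7,2) + min(8,1) + min(5,1)
= 2 + 1 + 1
= 4.

4


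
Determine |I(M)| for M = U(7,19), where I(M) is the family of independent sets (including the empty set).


Independent sets of U(7,19) are all subsets of size <= 7.
Count = C(19,0) + C(19,1) + C(19,2) + C(19,3) + C(19,4) + C(19,5) + C(19,6) + C(19,7)
     = 1 + 19 + 171 + 969 + 3876 + 11628 + 27132 + 50388
     = 94184.

94184


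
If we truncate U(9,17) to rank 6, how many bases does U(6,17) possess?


Truncating U(9,17) to rank 6 gives U(6,17).
Bases of U(6,17) are all 6-element subsets of 17 elements.
Number of bases = C(17,6) = 12376.

12376


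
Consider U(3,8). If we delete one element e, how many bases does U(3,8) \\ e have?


Deleting e from U(3,8) gives U(3,7) since n > r.
Bases of U(3,7) = C(7,3) = 7! / (3! * 4!) = 35.

35


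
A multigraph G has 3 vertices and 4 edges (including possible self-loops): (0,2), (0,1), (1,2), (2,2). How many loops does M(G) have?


In a graphic matroid, a loop is a self-loop edge (u,u) with rank 0.
Examining all 4 edges for self-loops...
Self-loops found: (2,2)
Number of loops = 1.

1


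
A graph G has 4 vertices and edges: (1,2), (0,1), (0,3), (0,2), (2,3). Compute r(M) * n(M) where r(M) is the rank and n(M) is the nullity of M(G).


r(M) = |V| - c = 4 - 1 = 3.
nullity = |E| - r(M) = 5 - 3 = 2.
Product = 3 * 2 = 6.

6


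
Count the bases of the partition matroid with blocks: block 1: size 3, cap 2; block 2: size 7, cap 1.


A basis picks exactly ci elements from block i.
Number of bases = product of C(|Si|, ci).
= C(3,2) * C(7,1)
= 3 * 7
= 21.

21


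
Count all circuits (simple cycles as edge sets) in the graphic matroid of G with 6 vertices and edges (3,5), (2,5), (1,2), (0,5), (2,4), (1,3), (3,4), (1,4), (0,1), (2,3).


A circuit in a graphic matroid = edge set of a simple cycle.
G has 6 vertices and 10 edges.
Enumerating all minimal edge subsets forming cycles...
Total circuits found: 22.

22


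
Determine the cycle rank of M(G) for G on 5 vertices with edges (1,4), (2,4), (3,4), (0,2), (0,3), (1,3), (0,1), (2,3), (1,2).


Cycle rank (nullity) = |E| - r(M) = |E| - (|V| - c).
|E| = 9, |V| = 5, c = 1.
Nullity = 9 - (5 - 1) = 9 - 4 = 5.

5


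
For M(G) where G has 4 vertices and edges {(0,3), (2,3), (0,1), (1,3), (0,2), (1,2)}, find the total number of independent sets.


An independent set in a graphic matroid is an acyclic edge subset.
G has 4 vertices and 6 edges.
Enumerate all 2^6 = 64 subsets, checking for acyclicity.
Total independent sets = 38.

38


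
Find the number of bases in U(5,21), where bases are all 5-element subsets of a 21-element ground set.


Bases of U(5,21) are all 5-element subsets of the 21-element ground set.
Number of bases = C(21,5).
C(21,5) = 21! / (5! * 16!) = 20349.

20349


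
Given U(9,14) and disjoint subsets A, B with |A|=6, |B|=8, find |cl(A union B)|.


|A union B| = 6 + 8 = 14 (disjoint).
In U(9,14), cl(S) = S if |S| < 9, else cl(S) = E.
Since 14 >= 9, cl(A union B) = E.
|cl(A union B)| = 14.

14


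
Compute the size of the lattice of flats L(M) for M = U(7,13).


Flats of U(7,13): every subset of size < 7 is a flat, plus E itself.
Count = C(13,0) + C(13,1) + C(13,2) + C(13,3) + C(13,4) + C(13,5) + C(13,6) + 1
     = 1 + 13 + 78 + 286 + 715 + 1287 + 1716 + 1
     = 4097.

4097


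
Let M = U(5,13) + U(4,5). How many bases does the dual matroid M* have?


(M1+M2)* = M1* + M2*.
M1* = U(8,13), bases: C(13,8) = 1287.
M2* = U(1,5), bases: C(5,1) = 5.
|B(M*)| = 1287 * 5 = 6435.

6435


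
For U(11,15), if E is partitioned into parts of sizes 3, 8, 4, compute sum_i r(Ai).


r(Ai) = min(|Ai|, 11) for each part.
Sum = min(3,11) + min(8,11) + min(4,11)
    = 3 + 8 + 4
    = 15.

15


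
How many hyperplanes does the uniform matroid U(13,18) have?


Hyperplanes of U(13,18) are flats of rank 12.
In a uniform matroid, these are exactly the (12)-element subsets.
Count = (18 choose 12) = 18564.

18564


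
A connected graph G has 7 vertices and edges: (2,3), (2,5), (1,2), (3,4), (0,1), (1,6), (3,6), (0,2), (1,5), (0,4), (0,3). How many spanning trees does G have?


By Kirchhoff's matrix tree theorem, the number of spanning trees equals
the determinant of any cofactor of the Laplacian matrix L.
G has 7 vertices and 11 edges.
Computing the (6 x 6) cofactor determinant gives 155.

155


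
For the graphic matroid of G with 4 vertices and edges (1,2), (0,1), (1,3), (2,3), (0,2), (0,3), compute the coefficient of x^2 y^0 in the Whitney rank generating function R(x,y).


R(x,y) = sum over A in 2^E of x^(r(E)-r(A)) * y^(|A|-r(A)).
G has 4 vertices, 6 edges. r(E) = 3.
Enumerate all 2^6 = 64 subsets.
Count subsets with r(E)-r(A)=2 and |A|-r(A)=0: 6.

6


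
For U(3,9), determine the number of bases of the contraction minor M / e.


Contracting e from U(3,9) gives U(2,8).
Bases of U(2,8) = (8 choose 2) = 28.

28


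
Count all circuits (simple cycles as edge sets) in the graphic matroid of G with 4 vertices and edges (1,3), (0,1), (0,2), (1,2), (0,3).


A circuit in a graphic matroid = edge set of a simple cycle.
G has 4 vertices and 5 edges.
Enumerating all minimal edge subsets forming cycles...
Total circuits found: 3.

3


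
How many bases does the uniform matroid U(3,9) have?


Bases of U(3,9) are all 3-element subsets of the 9-element ground set.
Number of bases = C(9,3).
C(9,3) = 9! / (3! * 6!) = 84.

84


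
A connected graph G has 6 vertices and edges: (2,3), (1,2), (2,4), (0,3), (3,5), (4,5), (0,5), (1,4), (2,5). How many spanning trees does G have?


By Kirchhoff's matrix tree theorem, the number of spanning trees equals
the determinant of any cofactor of the Laplacian matrix L.
G has 6 vertices and 9 edges.
Computing the (5 x 5) cofactor determinant gives 55.

55


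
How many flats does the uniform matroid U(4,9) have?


Flats of U(4,9): every subset of size < 4 is a flat, plus E itself.
Count = (9 choose 0) + (9 choose 1) + (9 choose 2) + (9 choose 3) + 1
     = 1 + 9 + 36 + 84 + 1
     = 131.

131


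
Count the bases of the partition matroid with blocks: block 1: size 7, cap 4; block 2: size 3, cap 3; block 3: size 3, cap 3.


A basis picks exactly ci elements from block i.
Number of bases = product of C(|Si|, ci).
= C(7,4) * C(3,3) * C(3,3)
= 35 * 1 * 1
= 35.

35


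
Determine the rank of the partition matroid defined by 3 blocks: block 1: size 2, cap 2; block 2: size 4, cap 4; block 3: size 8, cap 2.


Rank of a partition matroid = sum of min(|Si|, ci) for each block.
= min(2,2) + min(4,4) + min(8,2)
= 2 + 4 + 2
= 8.

8


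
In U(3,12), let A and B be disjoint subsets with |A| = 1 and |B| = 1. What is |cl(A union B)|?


|A union B| = 1 + 1 = 2 (disjoint).
In U(3,12), cl(S) = S if |S| < 3, else cl(S) = E.
Since 2 < 3, cl(A union B) = A union B.
|cl(A union B)| = 2.

2


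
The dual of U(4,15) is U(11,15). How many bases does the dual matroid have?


The dual of U(r,n) is U(n-r, n) = U(11,15).
Bases of U(11,15) are all (11)-element subsets.
|B(M*)| = C(15,11) = 1365.

1365


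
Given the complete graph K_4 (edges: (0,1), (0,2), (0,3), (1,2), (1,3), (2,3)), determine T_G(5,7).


T(K_4; x,y) = x^3 + 3x^2 + 4xy + 2x + y^3 + 3y^2 + 2y.
Substituting x=5, y=7:
= 125 + 75 + 140 + 10 + 343 + 147 + 14
= 854.

854


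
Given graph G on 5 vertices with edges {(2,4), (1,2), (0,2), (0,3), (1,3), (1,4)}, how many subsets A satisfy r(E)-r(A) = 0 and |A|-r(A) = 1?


R(x,y) = sum over A in 2^E of x^(r(E)-r(A)) * y^(|A|-r(A)).
G has 5 vertices, 6 edges. r(E) = 4.
Enumerate all 2^6 = 64 subsets.
Count subsets with r(E)-r(A)=0 and |A|-r(A)=1: 6.

6


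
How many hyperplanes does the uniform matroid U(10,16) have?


Hyperplanes of U(10,16) are flats of rank 9.
In a uniform matroid, these are exactly the (9)-element subsets.
Count = C(16,9) = 11440.

11440


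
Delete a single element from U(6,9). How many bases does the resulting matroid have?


Deleting e from U(6,9) gives U(6,8) since n > r.
Bases of U(6,8) = C(8,6) = 28.

28


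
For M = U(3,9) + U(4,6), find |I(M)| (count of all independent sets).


For a direct sum, |I(M1+M2)| = |I(M1)| * |I(M2)|.
|I(U(3,9))| = sum C(9,k) for k=0..3 = 130.
|I(U(4,6))| = sum C(6,k) for k=0..4 = 57.
Total = 130 * 57 = 7410.

7410


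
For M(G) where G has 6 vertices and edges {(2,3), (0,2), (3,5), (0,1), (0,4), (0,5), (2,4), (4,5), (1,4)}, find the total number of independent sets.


An independent set in a graphic matroid is an acyclic edge subset.
G has 6 vertices and 9 edges.
Enumerate all 2^9 = 512 subsets, checking for acyclicity.
Total independent sets = 290.

290


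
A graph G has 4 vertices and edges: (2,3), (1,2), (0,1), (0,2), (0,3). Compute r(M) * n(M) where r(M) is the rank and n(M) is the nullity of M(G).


r(M) = |V| - c = 4 - 1 = 3.
nullity = |E| - r(M) = 5 - 3 = 2.
Product = 3 * 2 = 6.

6


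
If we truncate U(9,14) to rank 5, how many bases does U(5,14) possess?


Truncating U(9,14) to rank 5 gives U(5,14).
Bases of U(5,14) are all 5-element subsets of 14 elements.
Number of bases = C(14,5) = 2002.

2002


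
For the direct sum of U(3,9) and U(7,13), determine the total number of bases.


Bases of a direct sum M1 + M2: |B| = |B(M1)| * |B(M2)|.
|B(U(3,9))| = C(9,3) = 84.
|B(U(7,13))| = C(13,7) = 1716.
Total bases = 84 * 1716 = 144144.

144144


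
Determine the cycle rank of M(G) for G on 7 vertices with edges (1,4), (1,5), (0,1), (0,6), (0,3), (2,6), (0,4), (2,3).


Cycle rank (nullity) = |E| - r(M) = |E| - (|V| - c).
|E| = 8, |V| = 7, c = 1.
Nullity = 8 - (7 - 1) = 8 - 6 = 2.

2


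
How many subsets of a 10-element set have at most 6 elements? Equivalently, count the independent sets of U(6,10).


Independent sets of U(6,10) are all subsets of size <= 6.
Count = C(10,0) + C(10,1) + C(10,2) + C(10,3) + C(10,4) + C(10,5) + C(10,6)
     = 1 + 10 + 45 + 120 + 210 + 252 + 210
     = 848.

848


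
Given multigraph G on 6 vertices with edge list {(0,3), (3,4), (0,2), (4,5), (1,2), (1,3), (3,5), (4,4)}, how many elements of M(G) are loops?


In a graphic matroid, a loop is a self-loop edge (u,u) with rank 0.
Examining all 8 edges for self-loops...
Self-loops found: (4,4)
Number of loops = 1.

1


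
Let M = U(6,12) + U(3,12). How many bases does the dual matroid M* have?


(M1+M2)* = M1* + M2*.
M1* = U(6,12), bases: C(12,6) = 924.
M2* = U(9,12), bases: C(12,9) = 220.
|B(M*)| = 924 * 220 = 203280.

203280


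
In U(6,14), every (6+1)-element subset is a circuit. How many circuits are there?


In U(6,14), circuits are the (7)-element subsets.
Any set of 7 elements is dependent, and removing any one element gives
an independent set of size 6, so it is a minimal dependent set.
Number of circuits = C(14,7) = 3432.

3432


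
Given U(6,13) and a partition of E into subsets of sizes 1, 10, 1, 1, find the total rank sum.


r(Ai) = min(|Ai|, 6) for each part.
Sum = min(1,6) + min(10,6) + min(1,6) + min(1,6)
    = 1 + 6 + 1 + 1
    = 9.

9


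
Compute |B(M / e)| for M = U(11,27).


Contracting e from U(11,27) gives U(10,26).
Bases of U(10,26) = C(26,10) = 5311735.

5311735


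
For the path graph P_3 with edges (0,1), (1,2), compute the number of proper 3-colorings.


P(P_3, k) = k * (k-1)^(2).
P(3) = 3 * 2^2 = 3 * 4 = 12.

12


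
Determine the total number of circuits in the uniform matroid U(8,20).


In U(8,20), circuits are the (9)-element subsets.
Any set of 9 elements is dependent, and removing any one element gives
an independent set of size 8, so it is a minimal dependent set.
Number of circuits = (20 choose 9) = 167960.

167960


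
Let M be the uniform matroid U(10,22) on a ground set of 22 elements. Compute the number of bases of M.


Bases of U(10,22) are all 10-element subsets of the 22-element ground set.
Number of bases = C(22,10).
C(22,10) = 22! / (10! * 12!) = 646646.

646646


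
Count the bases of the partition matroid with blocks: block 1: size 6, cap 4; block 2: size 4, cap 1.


A basis picks exactly ci elements from block i.
Number of bases = product of C(|Si|, ci).
= C(6,4) * C(4,1)
= 15 * 4
= 60.

60


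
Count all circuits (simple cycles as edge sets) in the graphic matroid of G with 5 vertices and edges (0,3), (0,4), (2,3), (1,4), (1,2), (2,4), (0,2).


A circuit in a graphic matroid = edge set of a simple cycle.
G has 5 vertices and 7 edges.
Enumerating all minimal edge subsets forming cycles...
Total circuits found: 6.

6


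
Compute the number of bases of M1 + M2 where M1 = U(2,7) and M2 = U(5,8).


Bases of a direct sum M1 + M2: |B| = |B(M1)| * |B(M2)|.
|B(U(2,7))| = C(7,2) = 21.
|B(U(5,8))| = C(8,5) = 56.
Total bases = 21 * 56 = 1176.

1176


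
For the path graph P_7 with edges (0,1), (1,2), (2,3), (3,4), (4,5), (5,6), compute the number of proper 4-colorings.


P(P_7, k) = k * (k-1)^(6).
P(4) = 4 * 3^6 = 4 * 729 = 2916.

2916


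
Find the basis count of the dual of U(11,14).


The dual of U(r,n) is U(n-r, n) = U(3,14).
Bases of U(3,14) are all (3)-element subsets.
|B(M*)| = C(14,3) = 14! / (3! * 11!) = 364.

364


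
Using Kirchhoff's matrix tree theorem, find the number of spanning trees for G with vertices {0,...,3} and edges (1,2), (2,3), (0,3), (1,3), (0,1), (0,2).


By Kirchhoff's matrix tree theorem, the number of spanning trees equals
the determinant of any cofactor of the Laplacian matrix L.
G has 4 vertices and 6 edges.
Computing the (3 x 3) cofactor determinant gives 16.

16


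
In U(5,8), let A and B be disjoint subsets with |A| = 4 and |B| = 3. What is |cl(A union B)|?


|A union B| = 4 + 3 = 7 (disjoint).
In U(5,8), cl(S) = S if |S| < 5, else cl(S) = E.
Since 7 >= 5, cl(A union B) = E.
|cl(A union B)| = 8.

8


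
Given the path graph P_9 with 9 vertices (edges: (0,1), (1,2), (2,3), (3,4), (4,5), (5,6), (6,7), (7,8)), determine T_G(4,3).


A path on 9 vertices is a tree with 8 edges.
T(x,y) = x^(8) for any tree.
T(4,3) = 4^8 = 65536.

65536


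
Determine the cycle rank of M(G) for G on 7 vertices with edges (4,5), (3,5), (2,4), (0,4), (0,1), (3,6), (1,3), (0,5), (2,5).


Cycle rank (nullity) = |E| - r(M) = |E| - (|V| - c).
|E| = 9, |V| = 7, c = 1.
Nullity = 9 - (7 - 1) = 9 - 6 = 3.

3


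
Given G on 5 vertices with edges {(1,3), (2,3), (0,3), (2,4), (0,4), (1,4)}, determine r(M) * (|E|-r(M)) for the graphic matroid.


r(M) = |V| - c = 5 - 1 = 4.
nullity = |E| - r(M) = 6 - 4 = 2.
Product = 4 * 2 = 8.

8


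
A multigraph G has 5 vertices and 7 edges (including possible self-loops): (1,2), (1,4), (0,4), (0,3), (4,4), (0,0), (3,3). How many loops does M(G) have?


In a graphic matroid, a loop is a self-loop edge (u,u) with rank 0.
Examining all 7 edges for self-loops...
Self-loops found: (4,4), (0,0), (3,3)
Number of loops = 3.

3


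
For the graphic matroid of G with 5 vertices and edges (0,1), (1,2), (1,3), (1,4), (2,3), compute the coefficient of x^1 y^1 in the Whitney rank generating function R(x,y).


R(x,y) = sum over A in 2^E of x^(r(E)-r(A)) * y^(|A|-r(A)).
G has 5 vertices, 5 edges. r(E) = 4.
Enumerate all 2^5 = 32 subsets.
Count subsets with r(E)-r(A)=1 and |A|-r(A)=1: 2.

2


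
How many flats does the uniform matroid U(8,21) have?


Flats of U(8,21): every subset of size < 8 is a flat, plus E itself.
Count = C(21,0) + C(21,1) + C(21,2) + C(21,3) + C(21,4) + C(21,5) + C(21,6) + C(21,7) + 1
     = 1 + 21 + 210 + 1330 + 5985 + 20349 + 54264 + 116280 + 1
     = 198441.

198441


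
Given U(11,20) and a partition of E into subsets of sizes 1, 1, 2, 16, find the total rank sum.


r(Ai) = min(|Ai|, 11) for each part.
Sum = min(1,11) + min(1,11) + min(2,11) + min(16,11)
    = 1 + 1 + 2 + 11
    = 15.

15


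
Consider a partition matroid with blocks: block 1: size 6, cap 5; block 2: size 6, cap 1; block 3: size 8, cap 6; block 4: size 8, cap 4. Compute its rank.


Rank of a partition matroid = sum of min(|Si|, ci) for each block.
= min(6,5) + min(6,1) + min(8,6) + min(8,4)
= 5 + 1 + 6 + 4
= 16.

16


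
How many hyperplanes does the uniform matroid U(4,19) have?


Hyperplanes of U(4,19) are flats of rank 3.
In a uniform matroid, these are exactly the (3)-element subsets.
Count = (19 choose 3) = 969.

969


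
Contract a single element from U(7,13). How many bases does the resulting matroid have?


Contracting e from U(7,13) gives U(6,12).
Bases of U(6,12) = C(12,6) = 12! / (6! * 6!) = 924.

924


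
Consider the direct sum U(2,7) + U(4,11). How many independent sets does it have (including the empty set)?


For a direct sum, |I(M1+M2)| = |I(M1)| * |I(M2)|.
|I(U(2,7))| = sum C(7,k) for k=0..2 = 29.
|I(U(4,11))| = sum C(11,k) for k=0..4 = 562.
Total = 29 * 562 = 16298.

16298


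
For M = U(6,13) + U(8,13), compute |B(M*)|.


(M1+M2)* = M1* + M2*.
M1* = U(7,13), bases: C(13,7) = 1716.
M2* = U(5,13), bases: C(13,5) = 1287.
|B(M*)| = 1716 * 1287 = 2208492.

2208492


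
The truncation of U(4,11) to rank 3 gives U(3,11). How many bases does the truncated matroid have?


Truncating U(4,11) to rank 3 gives U(3,11).
Bases of U(3,11) are all 3-element subsets of 11 elements.
Number of bases = (11 choose 3) = 165.

165


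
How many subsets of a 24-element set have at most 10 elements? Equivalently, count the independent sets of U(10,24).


Independent sets of U(10,24) are all subsets of size <= 10.
Count = (24 choose 0) + (24 choose 1) + (24 choose 2) + (24 choose 3) + (24 choose 4) + (24 choose 5) + (24 choose 6) + (24 choose 7) + (24 choose 8) + (24 choose 9) + (24 choose 10)
     = 1 + 24 + 276 + 2024 + 10626 + 42504 + 134596 + 346104 + 735471 + 1307504 + 1961256
     = 4540386.

4540386


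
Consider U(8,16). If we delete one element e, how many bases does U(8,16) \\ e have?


Deleting e from U(8,16) gives U(8,15) since n > r.
Bases of U(8,15) = (15 choose 8) = 6435.

6435


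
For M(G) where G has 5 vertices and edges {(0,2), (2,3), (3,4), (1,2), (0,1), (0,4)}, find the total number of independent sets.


An independent set in a graphic matroid is an acyclic edge subset.
G has 5 vertices and 6 edges.
Enumerate all 2^6 = 64 subsets, checking for acyclicity.
Total independent sets = 52.

52


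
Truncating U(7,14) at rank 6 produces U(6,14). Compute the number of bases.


Truncating U(7,14) to rank 6 gives U(6,14).
Bases of U(6,14) are all 6-element subsets of 14 elements.
Number of bases = C(14,6) = 14! / (6! * 8!) = 3003.

3003


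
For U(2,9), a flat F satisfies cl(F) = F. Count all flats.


Flats of U(2,9): every subset of size < 2 is a flat, plus E itself.
Count = (9 choose 0) + (9 choose 1) + 1
     = 1 + 9 + 1
     = 11.

11


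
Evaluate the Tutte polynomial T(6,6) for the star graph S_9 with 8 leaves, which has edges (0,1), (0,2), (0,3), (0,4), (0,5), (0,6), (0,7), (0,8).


A star on 9 vertices is a tree with 8 edges.
T(x,y) = x^(8) for any tree.
T(6,6) = 6^8 = 1679616.

1679616


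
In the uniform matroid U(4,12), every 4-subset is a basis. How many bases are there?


Bases of U(4,12) are all 4-element subsets of the 12-element ground set.
Number of bases = C(12,4).
(12 choose 4) = 495.

495


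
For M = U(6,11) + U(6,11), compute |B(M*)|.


(M1+M2)* = M1* + M2*.
M1* = U(5,11), bases: C(11,5) = 462.
M2* = U(5,11), bases: C(11,5) = 462.
|B(M*)| = 462 * 462 = 213444.

213444


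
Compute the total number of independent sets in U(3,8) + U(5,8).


For a direct sum, |I(M1+M2)| = |I(M1)| * |I(M2)|.
|I(U(3,8))| = sum C(8,k) for k=0..3 = 93.
|I(U(5,8))| = sum C(8,k) for k=0..5 = 219.
Total = 93 * 219 = 20367.

20367


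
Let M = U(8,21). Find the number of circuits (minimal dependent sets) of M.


In U(8,21), circuits are the (9)-element subsets.
Any set of 9 elements is dependent, and removing any one element gives
an independent set of size 8, so it is a minimal dependent set.
Number of circuits = (21 choose 9) = 293930.

293930


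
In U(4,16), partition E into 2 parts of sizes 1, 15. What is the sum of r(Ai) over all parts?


r(Ai) = min(|Ai|, 4) for each part.
Sum = min(1,4) + min(15,4)
    = 1 + 4
    = 5.

5


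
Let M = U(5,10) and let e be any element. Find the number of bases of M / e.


Contracting e from U(5,10) gives U(4,9).
Bases of U(4,9) = (9 choose 4) = 126.

126


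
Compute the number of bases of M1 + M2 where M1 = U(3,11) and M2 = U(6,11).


Bases of a direct sum M1 + M2: |B| = |B(M1)| * |B(M2)|.
|B(U(3,11))| = C(11,3) = 165.
|B(U(6,11))| = C(11,6) = 462.
Total bases = 165 * 462 = 76230.

76230


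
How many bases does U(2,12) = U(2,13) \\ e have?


Deleting e from U(2,13) gives U(2,12) since n > r.
Bases of U(2,12) = C(12,2) = 12! / (2! * 10!) = 66.

66


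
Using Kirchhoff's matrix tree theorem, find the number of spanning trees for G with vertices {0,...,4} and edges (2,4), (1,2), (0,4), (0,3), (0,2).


By Kirchhoff's matrix tree theorem, the number of spanning trees equals
the determinant of any cofactor of the Laplacian matrix L.
G has 5 vertices and 5 edges.
Computing the (4 x 4) cofactor determinant gives 3.

3


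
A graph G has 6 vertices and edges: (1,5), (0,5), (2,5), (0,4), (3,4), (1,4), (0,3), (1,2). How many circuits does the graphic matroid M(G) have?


A circuit in a graphic matroid = edge set of a simple cycle.
G has 6 vertices and 8 edges.
Enumerating all minimal edge subsets forming cycles...
Total circuits found: 6.

6


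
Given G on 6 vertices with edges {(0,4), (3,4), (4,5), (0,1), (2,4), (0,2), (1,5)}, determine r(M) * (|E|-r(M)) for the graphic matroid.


r(M) = |V| - c = 6 - 1 = 5.
nullity = |E| - r(M) = 7 - 5 = 2.
Product = 5 * 2 = 10.

10


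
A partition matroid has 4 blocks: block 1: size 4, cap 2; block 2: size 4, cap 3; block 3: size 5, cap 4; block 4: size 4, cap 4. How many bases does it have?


A basis picks exactly ci elements from block i.
Number of bases = product of C(|Si|, ci).
= C(4,2) * C(4,3) * C(5,4) * C(4,4)
= 6 * 4 * 5 * 1
= 120.

120


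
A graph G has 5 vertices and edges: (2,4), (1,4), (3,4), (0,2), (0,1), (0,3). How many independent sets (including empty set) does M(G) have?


An independent set in a graphic matroid is an acyclic edge subset.
G has 5 vertices and 6 edges.
Enumerate all 2^6 = 64 subsets, checking for acyclicity.
Total independent sets = 54.

54


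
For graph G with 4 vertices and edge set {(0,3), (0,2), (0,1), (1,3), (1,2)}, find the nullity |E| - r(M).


Cycle rank (nullity) = |E| - r(M) = |E| - (|V| - c).
|E| = 5, |V| = 4, c = 1.
Nullity = 5 - (4 - 1) = 5 - 3 = 2.

2


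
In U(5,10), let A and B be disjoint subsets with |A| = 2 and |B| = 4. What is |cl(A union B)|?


|A union B| = 2 + 4 = 6 (disjoint).
In U(5,10), cl(S) = S if |S| < 5, else cl(S) = E.
Since 6 >= 5, cl(A union B) = E.
|cl(A union B)| = 10.

10


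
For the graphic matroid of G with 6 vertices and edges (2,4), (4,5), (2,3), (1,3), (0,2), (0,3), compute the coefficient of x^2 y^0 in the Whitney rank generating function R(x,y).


R(x,y) = sum over A in 2^E of x^(r(E)-r(A)) * y^(|A|-r(A)).
G has 6 vertices, 6 edges. r(E) = 5.
Enumerate all 2^6 = 64 subsets.
Count subsets with r(E)-r(A)=2 and |A|-r(A)=0: 19.

19


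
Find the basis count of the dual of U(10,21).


The dual of U(r,n) is U(n-r, n) = U(11,21).
Bases of U(11,21) are all (11)-element subsets.
|B(M*)| = (21 choose 11) = 352716.

352716


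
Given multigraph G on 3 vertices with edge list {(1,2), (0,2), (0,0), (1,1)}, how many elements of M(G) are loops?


In a graphic matroid, a loop is a self-loop edge (u,u) with rank 0.
Examining all 4 edges for self-loops...
Self-loops found: (0,0), (1,1)
Number of loops = 2.

2


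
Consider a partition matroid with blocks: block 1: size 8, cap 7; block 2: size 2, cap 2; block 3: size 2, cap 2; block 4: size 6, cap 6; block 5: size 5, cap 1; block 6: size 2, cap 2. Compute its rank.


Rank of a partition matroid = sum of min(|Si|, ci) for each block.
= min(8,7) + min(2,2) + min(2,2) + min(6,6) + min(5,1) + min(2,2)
= 7 + 2 + 2 + 6 + 1 + 2
= 20.

20


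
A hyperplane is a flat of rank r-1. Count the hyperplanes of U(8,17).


Hyperplanes of U(8,17) are flats of rank 7.
In a uniform matroid, these are exactly the (7)-element subsets.
Count = C(17,7) = 19448.

19448


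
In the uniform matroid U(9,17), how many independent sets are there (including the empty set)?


Independent sets of U(9,17) are all subsets of size <= 9.
Count = (17 choose 0) + (17 choose 1) + (17 choose 2) + (17 choose 3) + (17 choose 4) + (17 choose 5) + (17 choose 6) + (17 choose 7) + (17 choose 8) + (17 choose 9)
     = 1 + 17 + 136 + 680 + 2380 + 6188 + 12376 + 19448 + 24310 + 24310
     = 89846.

89846


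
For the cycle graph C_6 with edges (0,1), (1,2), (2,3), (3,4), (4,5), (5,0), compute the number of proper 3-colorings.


P(C_6, k) = (k-1)^6 + (-1)^6*(k-1).
P(3) = (2)^6 + 2
= 64 + 2 = 66.

66


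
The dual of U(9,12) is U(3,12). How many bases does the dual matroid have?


The dual of U(r,n) is U(n-r, n) = U(3,12).
Bases of U(3,12) are all (3)-element subsets.
|B(M*)| = (12 choose 3) = 220.

220


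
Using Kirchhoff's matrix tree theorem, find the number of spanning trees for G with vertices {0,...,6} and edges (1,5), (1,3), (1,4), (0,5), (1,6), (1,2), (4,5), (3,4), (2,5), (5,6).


By Kirchhoff's matrix tree theorem, the number of spanning trees equals
the determinant of any cofactor of the Laplacian matrix L.
G has 7 vertices and 10 edges.
Computing the (6 x 6) cofactor determinant gives 52.

52


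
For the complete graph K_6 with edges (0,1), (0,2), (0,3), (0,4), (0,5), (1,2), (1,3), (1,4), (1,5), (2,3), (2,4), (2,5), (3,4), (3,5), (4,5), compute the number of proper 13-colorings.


P(K_6, k) = k(k-1)(k-2)...(k-5).
P(13) = (13) * (12) * (11) * (10) * (9) * (8) = 1235520.

1235520


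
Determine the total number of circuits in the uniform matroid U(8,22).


In U(8,22), circuits are the (9)-element subsets.
Any set of 9 elements is dependent, and removing any one element gives
an independent set of size 8, so it is a minimal dependent set.
Number of circuits = (22 choose 9) = 497420.

497420


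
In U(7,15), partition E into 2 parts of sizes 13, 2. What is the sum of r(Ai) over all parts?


r(Ai) = min(|Ai|, 7) for each part.
Sum = min(13,7) + min(2,7)
    = 7 + 2
    = 9.

9


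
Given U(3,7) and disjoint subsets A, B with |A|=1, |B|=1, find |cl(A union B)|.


|A union B| = 1 + 1 = 2 (disjoint).
In U(3,7), cl(S) = S if |S| < 3, else cl(S) = E.
Since 2 < 3, cl(A union B) = A union B.
|cl(A union B)| = 2.

2


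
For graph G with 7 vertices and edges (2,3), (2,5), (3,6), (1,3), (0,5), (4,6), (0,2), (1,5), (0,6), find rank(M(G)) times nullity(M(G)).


r(M) = |V| - c = 7 - 1 = 6.
nullity = |E| - r(M) = 9 - 6 = 3.
Product = 6 * 3 = 18.

18


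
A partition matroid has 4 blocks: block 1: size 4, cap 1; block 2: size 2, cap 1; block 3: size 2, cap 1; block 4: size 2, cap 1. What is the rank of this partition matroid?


Rank of a partition matroid = sum of min(|Si|, ci) for each block.
= min(4,1) + min(2,1) + min(2,1) + min(2,1)
= 1 + 1 + 1 + 1
= 4.

4


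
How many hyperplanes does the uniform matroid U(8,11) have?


Hyperplanes of U(8,11) are flats of rank 7.
In a uniform matroid, these are exactly the (7)-element subsets.
Count = (11 choose 7) = 330.

330
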